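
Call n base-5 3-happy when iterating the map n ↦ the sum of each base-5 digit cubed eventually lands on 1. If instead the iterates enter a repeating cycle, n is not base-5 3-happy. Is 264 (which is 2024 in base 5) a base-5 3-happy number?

not base-5 3-happy

264 = (2,0,2,4)_5 → 2³ + 0³ + 2³ + 4³ = 8 + 0 + 8 + 64 = 80
80 = (3,1,0)_5 → 3³ + 1³ + 0³ = 27 + 1 + 0 = 28
28 = (1,0,3)_5 → 1³ + 0³ + 3³ = 1 + 0 + 27 = 28  — 28 already seen; the sequence cycles without reaching 1.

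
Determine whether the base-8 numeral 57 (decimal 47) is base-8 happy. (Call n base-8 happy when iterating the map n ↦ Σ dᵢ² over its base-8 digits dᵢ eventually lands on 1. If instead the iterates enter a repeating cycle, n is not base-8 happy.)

47 = (5,7)_8 → 5² + 7² = 25 + 49 = 74
74 = (1,1,2)_8 → 1² + 1² + 2² = 1 + 1 + 4 = 6
6 = (6)_8 → 6² = 36
36 = (4,4)_8 → 4² + 4² = 16 + 16 = 32
32 = (4,0)_8 → 4² + 0² = 16 + 0 = 16
16 = (2,0)_8 → 2² + 0² = 4 + 0 = 4
4 = (4)_8 → 4² = 16  — 16 already seen; the sequence cycles without reaching 1.

not base-8 happy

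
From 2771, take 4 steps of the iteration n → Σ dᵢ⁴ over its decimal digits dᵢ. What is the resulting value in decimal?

2771 → 2⁴ + 7⁴ + 7⁴ + 1⁴ = 16 + 2401 + 2401 + 1 = 4819
4819 → 4⁴ + 8⁴ + 1⁴ + 9⁴ = 256 + 4096 + 1 + 6561 = 10914
10914 → 1⁴ + 0⁴ + 9⁴ + 1⁴ + 4⁴ = 1 + 0 + 6561 + 1 + 256 = 6819
6819 → 6⁴ + 8⁴ + 1⁴ + 9⁴ = 1296 + 4096 + 1 + 6561 = 11954

11954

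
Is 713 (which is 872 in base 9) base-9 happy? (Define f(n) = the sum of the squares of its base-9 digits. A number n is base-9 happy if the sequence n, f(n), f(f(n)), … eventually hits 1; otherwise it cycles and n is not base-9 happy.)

not base-9 happy

713 = (8,7,2)_9 → 117
117 = (1,4,0)_9 → 17
17 = (1,8)_9 → 65
65 = (7,2)_9 → 53
53 = (5,8)_9 → 89
89 = (1,0,8)_9 → 65  — 65 already seen; the sequence cycles without reaching 1.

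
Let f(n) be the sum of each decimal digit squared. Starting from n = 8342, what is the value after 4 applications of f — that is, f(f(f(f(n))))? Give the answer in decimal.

8342 → 8² + 3² + 4² + 2² = 64 + 9 + 16 + 4 = 93
93 → 9² + 3² = 81 + 9 = 90
90 → 9² + 0² = 81 + 0 = 81
81 → 8² + 1² = 64 + 1 = 65

65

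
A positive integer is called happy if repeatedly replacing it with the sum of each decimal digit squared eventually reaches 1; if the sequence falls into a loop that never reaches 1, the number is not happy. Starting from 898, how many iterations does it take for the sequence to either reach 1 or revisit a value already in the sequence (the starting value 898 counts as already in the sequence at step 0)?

11

898 → 8² + 9² + 8² = 209
209 → 2² + 0² + 9² = 85
85 → 8² + 5² = 89
89 → 8² + 9² = 145
145 → 1² + 4² + 5² = 42
42 → 4² + 2² = 20
20 → 2² + 0² = 4
4 → 4² = 16
16 → 1² + 6² = 37
37 → 3² + 7² = 58
58 → 5² + 8² = 89  — 89 repeats.
That took 11 steps.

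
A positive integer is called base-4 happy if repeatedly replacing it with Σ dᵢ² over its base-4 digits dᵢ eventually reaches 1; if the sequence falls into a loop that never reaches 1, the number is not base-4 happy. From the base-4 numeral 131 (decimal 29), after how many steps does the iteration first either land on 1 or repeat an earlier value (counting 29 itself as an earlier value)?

29 = (1,3,1)_4 → 1² + 3² + 1² = 11
11 = (2,3)_4 → 2² + 3² = 13
13 = (3,1)_4 → 3² + 1² = 10
10 = (2,2)_4 → 2² + 2² = 8
8 = (2,0)_4 → 2² + 0² = 4
4 = (1,0)_4 → 1² + 0² = 1  — reached 1.
That took 6 steps.

6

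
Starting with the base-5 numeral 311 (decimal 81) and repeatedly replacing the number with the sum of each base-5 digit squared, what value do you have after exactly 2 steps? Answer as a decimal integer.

5

81 = (3,1,1)_5 → 11
11 = (2,1)_5 → 5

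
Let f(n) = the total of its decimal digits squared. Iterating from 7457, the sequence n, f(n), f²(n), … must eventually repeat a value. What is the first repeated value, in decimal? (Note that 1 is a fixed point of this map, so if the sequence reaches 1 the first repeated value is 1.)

7457 → 139
139 → 91
91 → 82
82 → 68
68 → 100
100 → 1  — reached the fixed point 1.
1 → 1, so 1 is the first repeated value.

1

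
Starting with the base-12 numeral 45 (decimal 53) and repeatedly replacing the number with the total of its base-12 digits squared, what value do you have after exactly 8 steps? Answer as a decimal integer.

26

53 = (4,5)_12 → 4² + 5² = 16 + 25 = 41
41 = (3,5)_12 → 3² + 5² = 9 + 25 = 34
34 = (2,10)_12 → 2² + 10² = 4 + 100 = 104
104 = (8,8)_12 → 8² + 8² = 64 + 64 = 128
128 = (10,8)_12 → 10² + 8² = 100 + 64 = 164
164 = (1,1,8)_12 → 1² + 1² + 8² = 1 + 1 + 64 = 66
66 = (5,6)_12 → 5² + 6² = 25 + 36 = 61
61 = (5,1)_12 → 5² + 1² = 25 + 1 = 26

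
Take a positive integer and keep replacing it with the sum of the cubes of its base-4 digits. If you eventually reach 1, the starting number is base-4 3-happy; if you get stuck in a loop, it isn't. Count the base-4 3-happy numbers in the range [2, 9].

1

2: 2 → 8 → 8  (repeats 8)
3: 3 → 27 → 36 → 9 → 9  (repeats 9)
4: 4 → 1  (reaches 1)
5: 5 → 2 → 8 → 8  (repeats 8)
6: 6 → 9 → 9  (repeats 9)
7: 7 → 28 → 28  (repeats 28)
8: 8 → 8  (repeats 8)
9: 9 → 9  (repeats 9)
base-4 3-happy: 4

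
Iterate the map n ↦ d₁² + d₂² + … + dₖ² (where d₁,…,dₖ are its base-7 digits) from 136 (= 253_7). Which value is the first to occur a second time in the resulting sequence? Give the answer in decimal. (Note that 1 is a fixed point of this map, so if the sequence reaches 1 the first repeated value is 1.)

136 = (2,5,3)_7 → 2² + 5² + 3² = 38
38 = (5,3)_7 → 5² + 3² = 34
34 = (4,6)_7 → 4² + 6² = 52
52 = (1,0,3)_7 → 1² + 0² + 3² = 10
10 = (1,3)_7 → 1² + 3² = 10  — 10 already appeared earlier.

10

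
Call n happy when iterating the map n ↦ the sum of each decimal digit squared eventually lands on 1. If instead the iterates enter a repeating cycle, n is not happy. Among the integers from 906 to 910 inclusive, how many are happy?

906: 906 → 117 → 51 → 26 → 40 → 16 → 37 → 58 → 89 → 145 → 42 → 20 → 4 → 16  — not happy
907: 907 → 130 → 10 → 1  — happy
908: 908 → 145 → 42 → 20 → 4 → 16 → 37 → 58 → 89 → 145  — not happy
909: 909 → 162 → 41 → 17 → 50 → 25 → 29 → 85 → 89 → 145 → 42 → 20 → 4 → 16 → 37 → 58 → 89  — not happy
910: 910 → 82 → 68 → 100 → 1  — happy
happy: 907, 910

2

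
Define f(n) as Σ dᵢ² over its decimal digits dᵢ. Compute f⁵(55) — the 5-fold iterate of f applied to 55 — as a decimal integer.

89

55 → 50
50 → 25
25 → 29
29 → 85
85 → 89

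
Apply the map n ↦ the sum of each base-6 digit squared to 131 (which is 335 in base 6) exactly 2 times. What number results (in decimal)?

131 = (3,3,5)_6 → 3² + 3² + 5² = 43
43 = (1,1,1)_6 → 1² + 1² + 1² = 3

3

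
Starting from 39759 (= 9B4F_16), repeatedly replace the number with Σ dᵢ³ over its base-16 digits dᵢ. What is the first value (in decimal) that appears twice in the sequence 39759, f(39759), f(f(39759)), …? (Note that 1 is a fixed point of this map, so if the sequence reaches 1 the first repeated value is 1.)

72

39759 = (9,11,4,15)_16 → 9³ + 11³ + 4³ + 15³ = 729 + 1331 + 64 + 3375 = 5499
5499 = (1,5,7,11)_16 → 1³ + 5³ + 7³ + 11³ = 1 + 125 + 343 + 1331 = 1800
1800 = (7,0,8)_16 → 7³ + 0³ + 8³ = 343 + 0 + 512 = 855
855 = (3,5,7)_16 → 3³ + 5³ + 7³ = 27 + 125 + 343 = 495
495 = (1,14,15)_16 → 1³ + 14³ + 15³ = 1 + 2744 + 3375 = 6120
6120 = (1,7,14,8)_16 → 1³ + 7³ + 14³ + 8³ = 1 + 343 + 2744 + 512 = 3600
3600 = (14,1,0)_16 → 14³ + 1³ + 0³ = 2744 + 1 + 0 = 2745
2745 = (10,11,9)_16 → 10³ + 11³ + 9³ = 1000 + 1331 + 729 = 3060
3060 = (11,15,4)_16 → 11³ + 15³ + 4³ = 1331 + 3375 + 64 = 4770
4770 = (1,2,10,2)_16 → 1³ + 2³ + 10³ + 2³ = 1 + 8 + 1000 + 8 = 1017
1017 = (3,15,9)_16 → 3³ + 15³ + 9³ = 27 + 3375 + 729 = 4131
4131 = (1,0,2,3)_16 → 1³ + 0³ + 2³ + 3³ = 1 + 0 + 8 + 27 = 36
36 = (2,4)_16 → 2³ + 4³ = 8 + 64 = 72
72 = (4,8)_16 → 4³ + 8³ = 64 + 512 = 576
576 = (2,4,0)_16 → 2³ + 4³ + 0³ = 8 + 64 + 0 = 72  — 72 already appeared earlier.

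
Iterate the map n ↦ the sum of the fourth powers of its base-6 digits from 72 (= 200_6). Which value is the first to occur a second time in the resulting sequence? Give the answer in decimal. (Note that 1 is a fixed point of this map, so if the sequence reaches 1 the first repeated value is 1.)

72 = (2,0,0)_6 → 2⁴ + 0⁴ + 0⁴ = 16
16 = (2,4)_6 → 2⁴ + 4⁴ = 272
272 = (1,1,3,2)_6 → 1⁴ + 1⁴ + 3⁴ + 2⁴ = 99
99 = (2,4,3)_6 → 2⁴ + 4⁴ + 3⁴ = 353
353 = (1,3,4,5)_6 → 1⁴ + 3⁴ + 4⁴ + 5⁴ = 963
963 = (4,2,4,3)_6 → 4⁴ + 2⁴ + 4⁴ + 3⁴ = 609
609 = (2,4,5,3)_6 → 2⁴ + 4⁴ + 5⁴ + 3⁴ = 978
978 = (4,3,1,0)_6 → 4⁴ + 3⁴ + 1⁴ + 0⁴ = 338
338 = (1,3,2,2)_6 → 1⁴ + 3⁴ + 2⁴ + 2⁴ = 114
114 = (3,1,0)_6 → 3⁴ + 1⁴ + 0⁴ = 82
82 = (2,1,4)_6 → 2⁴ + 1⁴ + 4⁴ = 273
273 = (1,1,3,3)_6 → 1⁴ + 1⁴ + 3⁴ + 3⁴ = 164
164 = (4,3,2)_6 → 4⁴ + 3⁴ + 2⁴ = 353  — 353 already appeared earlier.

353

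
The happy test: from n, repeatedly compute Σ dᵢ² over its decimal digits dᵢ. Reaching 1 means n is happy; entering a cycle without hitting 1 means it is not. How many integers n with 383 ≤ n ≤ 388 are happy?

383: 383 → 82 → 68 → 100 → 1  — happy
384: 384 → 89 → 145 → 42 → 20 → 4 → 16 → 37 → 58 → 89  — not happy
385: 385 → 98 → 145 → 42 → 20 → 4 → 16 → 37 → 58 → 89 → 145  — not happy
386: 386 → 109 → 82 → 68 → 100 → 1  — happy
387: 387 → 122 → 9 → 81 → 65 → 61 → 37 → 58 → 89 → 145 → 42 → 20 → 4 → 16 → 37  — not happy
388: 388 → 137 → 59 → 106 → 37 → 58 → 89 → 145 → 42 → 20 → 4 → 16 → 37  — not happy
happy: 383, 386

2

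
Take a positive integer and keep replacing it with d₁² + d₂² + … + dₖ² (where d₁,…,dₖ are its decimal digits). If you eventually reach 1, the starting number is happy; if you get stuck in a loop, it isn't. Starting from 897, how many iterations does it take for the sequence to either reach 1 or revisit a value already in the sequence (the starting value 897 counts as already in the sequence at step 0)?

897 → 194
194 → 98
98 → 145
145 → 42
42 → 20
20 → 4
4 → 16
16 → 37
37 → 58
58 → 89
89 → 145  — 145 repeats.
That took 11 steps.

11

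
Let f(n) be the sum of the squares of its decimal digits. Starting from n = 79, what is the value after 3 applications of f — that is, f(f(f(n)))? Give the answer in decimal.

1

79 → 7² + 9² = 130
130 → 1² + 3² + 0² = 10
10 → 1² + 0² = 1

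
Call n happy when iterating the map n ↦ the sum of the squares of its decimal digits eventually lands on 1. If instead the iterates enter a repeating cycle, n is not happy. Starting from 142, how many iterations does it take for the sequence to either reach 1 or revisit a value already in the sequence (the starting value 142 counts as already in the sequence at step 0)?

14

142 → 1² + 4² + 2² = 21
21 → 2² + 1² = 5
5 → 5² = 25
25 → 2² + 5² = 29
29 → 2² + 9² = 85
85 → 8² + 5² = 89
89 → 8² + 9² = 145
145 → 1² + 4² + 5² = 42
42 → 4² + 2² = 20
20 → 2² + 0² = 4
4 → 4² = 16
16 → 1² + 6² = 37
37 → 3² + 7² = 58
58 → 5² + 8² = 89  — 89 repeats.
That took 14 steps.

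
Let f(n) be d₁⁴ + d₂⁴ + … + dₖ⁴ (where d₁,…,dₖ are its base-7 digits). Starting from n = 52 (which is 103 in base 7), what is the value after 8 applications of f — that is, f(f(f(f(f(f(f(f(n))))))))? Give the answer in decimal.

52 = (1,0,3)_7 → 1⁴ + 0⁴ + 3⁴ = 82
82 = (1,4,5)_7 → 1⁴ + 4⁴ + 5⁴ = 882
882 = (2,4,0,0)_7 → 2⁴ + 4⁴ + 0⁴ + 0⁴ = 272
272 = (5,3,6)_7 → 5⁴ + 3⁴ + 6⁴ = 2002
2002 = (5,5,6,0)_7 → 5⁴ + 5⁴ + 6⁴ + 0⁴ = 2546
2546 = (1,0,2,6,5)_7 → 1⁴ + 0⁴ + 2⁴ + 6⁴ + 5⁴ = 1938
1938 = (5,4,3,6)_7 → 5⁴ + 4⁴ + 3⁴ + 6⁴ = 2258
2258 = (6,4,0,4)_7 → 6⁴ + 4⁴ + 0⁴ + 4⁴ = 1808

1808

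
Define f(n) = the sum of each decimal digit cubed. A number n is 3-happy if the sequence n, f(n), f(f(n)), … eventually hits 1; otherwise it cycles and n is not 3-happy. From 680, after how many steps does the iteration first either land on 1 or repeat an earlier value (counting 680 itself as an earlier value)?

680 → 6³ + 8³ + 0³ = 728
728 → 7³ + 2³ + 8³ = 863
863 → 8³ + 6³ + 3³ = 755
755 → 7³ + 5³ + 5³ = 593
593 → 5³ + 9³ + 3³ = 881
881 → 8³ + 8³ + 1³ = 1025
1025 → 1³ + 0³ + 2³ + 5³ = 134
134 → 1³ + 3³ + 4³ = 92
92 → 9³ + 2³ = 737
737 → 7³ + 3³ + 7³ = 713
713 → 7³ + 1³ + 3³ = 371
371 → 3³ + 7³ + 1³ = 371  — 371 repeats.
That took 12 steps.

12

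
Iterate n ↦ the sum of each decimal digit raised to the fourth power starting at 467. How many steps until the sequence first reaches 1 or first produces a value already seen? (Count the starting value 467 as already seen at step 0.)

14

467 → 4⁴ + 6⁴ + 7⁴ = 3953
3953 → 3⁴ + 9⁴ + 5⁴ + 3⁴ = 7348
7348 → 7⁴ + 3⁴ + 4⁴ + 8⁴ = 6834
6834 → 6⁴ + 8⁴ + 3⁴ + 4⁴ = 5729
5729 → 5⁴ + 7⁴ + 2⁴ + 9⁴ = 9603
9603 → 9⁴ + 6⁴ + 0⁴ + 3⁴ = 7938
7938 → 7⁴ + 9⁴ + 3⁴ + 8⁴ = 13139
13139 → 1⁴ + 3⁴ + 1⁴ + 3⁴ + 9⁴ = 6725
6725 → 6⁴ + 7⁴ + 2⁴ + 5⁴ = 4338
4338 → 4⁴ + 3⁴ + 3⁴ + 8⁴ = 4514
4514 → 4⁴ + 5⁴ + 1⁴ + 4⁴ = 1138
1138 → 1⁴ + 1⁴ + 3⁴ + 8⁴ = 4179
4179 → 4⁴ + 1⁴ + 7⁴ + 9⁴ = 9219
9219 → 9⁴ + 2⁴ + 1⁴ + 9⁴ = 13139  — 13139 repeats.
That took 14 steps.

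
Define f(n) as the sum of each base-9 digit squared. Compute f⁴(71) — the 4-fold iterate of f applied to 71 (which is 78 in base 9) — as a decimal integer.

65

71 = (7,8)_9 → 7² + 8² = 49 + 64 = 113
113 = (1,3,5)_9 → 1² + 3² + 5² = 1 + 9 + 25 = 35
35 = (3,8)_9 → 3² + 8² = 9 + 64 = 73
73 = (8,1)_9 → 8² + 1² = 64 + 1 = 65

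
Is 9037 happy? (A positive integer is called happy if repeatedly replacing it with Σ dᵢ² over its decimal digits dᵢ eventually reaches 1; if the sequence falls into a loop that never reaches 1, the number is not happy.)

happy

9037 → 9² + 0² + 3² + 7² = 81 + 0 + 9 + 49 = 139
139 → 1² + 3² + 9² = 1 + 9 + 81 = 91
91 → 9² + 1² = 81 + 1 = 82
82 → 8² + 2² = 64 + 4 = 68
68 → 6² + 8² = 36 + 64 = 100
100 → 1² + 0² + 0² = 1 + 0 + 0 = 1  — reached 1.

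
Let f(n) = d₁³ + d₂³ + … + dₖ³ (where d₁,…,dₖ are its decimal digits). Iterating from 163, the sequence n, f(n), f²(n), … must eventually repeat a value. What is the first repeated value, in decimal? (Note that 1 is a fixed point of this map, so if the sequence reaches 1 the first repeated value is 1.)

163 → 1³ + 6³ + 3³ = 1 + 216 + 27 = 244
244 → 2³ + 4³ + 4³ = 8 + 64 + 64 = 136
136 → 1³ + 3³ + 6³ = 1 + 27 + 216 = 244  — 244 already appeared earlier.

244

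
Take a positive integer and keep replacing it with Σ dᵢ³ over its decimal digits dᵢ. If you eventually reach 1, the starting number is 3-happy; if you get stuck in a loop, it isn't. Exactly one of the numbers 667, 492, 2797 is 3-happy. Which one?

667: 667 → 775 → 811 → 514 → 190 → 730 → 370 → 370  — repeats 370 (not 3-happy)
492: 492 → 801 → 513 → 153 → 153  — repeats 153 (not 3-happy)
2797: 2797 → 1423 → 100 → 1  — reaches 1 (3-happy)

2797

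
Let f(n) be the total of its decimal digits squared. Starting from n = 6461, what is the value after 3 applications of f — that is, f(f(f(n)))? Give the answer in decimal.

6461 → 6² + 4² + 6² + 1² = 89
89 → 8² + 9² = 145
145 → 1² + 4² + 5² = 42

42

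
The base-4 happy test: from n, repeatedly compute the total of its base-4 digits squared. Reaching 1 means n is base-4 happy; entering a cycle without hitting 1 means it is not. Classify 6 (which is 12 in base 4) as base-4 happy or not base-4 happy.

6 = (1,2)_4 → 1² + 2² = 5
5 = (1,1)_4 → 1² + 1² = 2
2 = (2)_4 → 2² = 4
4 = (1,0)_4 → 1² + 0² = 1  — reached 1.

base-4 happy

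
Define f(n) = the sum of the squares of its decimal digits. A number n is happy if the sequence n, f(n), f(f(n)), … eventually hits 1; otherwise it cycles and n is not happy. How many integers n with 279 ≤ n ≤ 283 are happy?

279: 279 → 134 → 26 → 40 → 16 → 37 → 58 → 89 → 145 → 42 → 20 → 4 → 16  — not happy
280: 280 → 68 → 100 → 1  — happy
281: 281 → 69 → 117 → 51 → 26 → 40 → 16 → 37 → 58 → 89 → 145 → 42 → 20 → 4 → 16  — not happy
282: 282 → 72 → 53 → 34 → 25 → 29 → 85 → 89 → 145 → 42 → 20 → 4 → 16 → 37 → 58 → 89  — not happy
283: 283 → 77 → 98 → 145 → 42 → 20 → 4 → 16 → 37 → 58 → 89 → 145  — not happy
happy: 280

1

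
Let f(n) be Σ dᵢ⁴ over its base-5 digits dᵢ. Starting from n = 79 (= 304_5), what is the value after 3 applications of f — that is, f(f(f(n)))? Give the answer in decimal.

257

79 = (3,0,4)_5 → 3⁴ + 0⁴ + 4⁴ = 81 + 0 + 256 = 337
337 = (2,3,2,2)_5 → 2⁴ + 3⁴ + 2⁴ + 2⁴ = 16 + 81 + 16 + 16 = 129
129 = (1,0,0,4)_5 → 1⁴ + 0⁴ + 0⁴ + 4⁴ = 1 + 0 + 0 + 256 = 257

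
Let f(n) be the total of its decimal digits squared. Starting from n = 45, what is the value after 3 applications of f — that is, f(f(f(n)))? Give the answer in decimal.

45 → 4² + 5² = 16 + 25 = 41
41 → 4² + 1² = 16 + 1 = 17
17 → 1² + 7² = 1 + 49 = 50

50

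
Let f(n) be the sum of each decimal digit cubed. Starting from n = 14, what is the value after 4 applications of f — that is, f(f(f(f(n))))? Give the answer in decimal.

737

14 → 1³ + 4³ = 65
65 → 6³ + 5³ = 341
341 → 3³ + 4³ + 1³ = 92
92 → 9³ + 2³ = 737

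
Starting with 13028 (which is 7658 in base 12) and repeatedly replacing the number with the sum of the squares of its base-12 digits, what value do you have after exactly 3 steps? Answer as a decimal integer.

34

13028 = (7,6,5,8)_12 → 174
174 = (1,2,6)_12 → 41
41 = (3,5)_12 → 34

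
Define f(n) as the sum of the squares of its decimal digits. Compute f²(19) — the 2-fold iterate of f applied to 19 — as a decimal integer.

68

19 → 1² + 9² = 82
82 → 8² + 2² = 68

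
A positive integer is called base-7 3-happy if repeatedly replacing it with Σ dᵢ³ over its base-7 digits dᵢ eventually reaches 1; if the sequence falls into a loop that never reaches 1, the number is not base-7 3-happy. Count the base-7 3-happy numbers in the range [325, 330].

325: 325 → 307 → 433 → 343 → 1  — base-7 3-happy
326: 326 → 344 → 2 → 8 → 2  — not base-7 3-happy
327: 327 → 405 → 219 → 99 → 9 → 9  — not base-7 3-happy
328: 328 → 496 → 244 → 496  — not base-7 3-happy
329: 329 → 341 → 557 → 137 → 197 → 65 → 17 → 35 → 125 → 251 → 341  — not base-7 3-happy
330: 330 → 342 → 648 → 282 → 258 → 342  — not base-7 3-happy
base-7 3-happy: 325

1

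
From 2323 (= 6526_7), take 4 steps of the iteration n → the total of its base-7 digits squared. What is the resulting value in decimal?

29

2323 = (6,5,2,6)_7 → 6² + 5² + 2² + 6² = 36 + 25 + 4 + 36 = 101
101 = (2,0,3)_7 → 2² + 0² + 3² = 4 + 0 + 9 = 13
13 = (1,6)_7 → 1² + 6² = 1 + 36 = 37
37 = (5,2)_7 → 5² + 2² = 25 + 4 = 29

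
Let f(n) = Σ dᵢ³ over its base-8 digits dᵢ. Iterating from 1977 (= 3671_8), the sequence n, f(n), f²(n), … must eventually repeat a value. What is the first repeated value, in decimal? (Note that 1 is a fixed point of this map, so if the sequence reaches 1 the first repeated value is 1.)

92

1977 = (3,6,7,1)_8 → 3³ + 6³ + 7³ + 1³ = 587
587 = (1,1,1,3)_8 → 1³ + 1³ + 1³ + 3³ = 30
30 = (3,6)_8 → 3³ + 6³ = 243
243 = (3,6,3)_8 → 3³ + 6³ + 3³ = 270
270 = (4,1,6)_8 → 4³ + 1³ + 6³ = 281
281 = (4,3,1)_8 → 4³ + 3³ + 1³ = 92
92 = (1,3,4)_8 → 1³ + 3³ + 4³ = 92  — 92 already appeared earlier.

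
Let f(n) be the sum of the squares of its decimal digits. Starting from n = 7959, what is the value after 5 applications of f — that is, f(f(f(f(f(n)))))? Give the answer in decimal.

10

7959 → 7² + 9² + 5² + 9² = 49 + 81 + 25 + 81 = 236
236 → 2² + 3² + 6² = 4 + 9 + 36 = 49
49 → 4² + 9² = 16 + 81 = 97
97 → 9² + 7² = 81 + 49 = 130
130 → 1² + 3² + 0² = 1 + 9 + 0 = 10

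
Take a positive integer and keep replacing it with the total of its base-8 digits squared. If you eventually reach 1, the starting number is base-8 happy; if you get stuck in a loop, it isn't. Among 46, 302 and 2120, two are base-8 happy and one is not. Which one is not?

46

46: 46 → 61 → 74 → 6 → 36 → 32 → 16 → 4 → 16  — repeats 16 (not base-8 happy)
302: 302 → 77 → 27 → 18 → 8 → 1  — reaches 1 (base-8 happy)
2120: 2120 → 18 → 8 → 1  — reaches 1 (base-8 happy)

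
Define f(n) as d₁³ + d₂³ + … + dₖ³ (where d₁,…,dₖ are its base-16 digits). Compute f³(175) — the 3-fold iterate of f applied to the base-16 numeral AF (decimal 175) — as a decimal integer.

1126

175 = (10,15)_16 → 10³ + 15³ = 4375
4375 = (1,1,1,7)_16 → 1³ + 1³ + 1³ + 7³ = 346
346 = (1,5,10)_16 → 1³ + 5³ + 10³ = 1126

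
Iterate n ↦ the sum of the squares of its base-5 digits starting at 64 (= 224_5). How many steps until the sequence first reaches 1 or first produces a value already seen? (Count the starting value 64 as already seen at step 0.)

64 = (2,2,4)_5 → 24
24 = (4,4)_5 → 32
32 = (1,1,2)_5 → 6
6 = (1,1)_5 → 2
2 = (2)_5 → 4
4 = (4)_5 → 16
16 = (3,1)_5 → 10
10 = (2,0)_5 → 4  — 4 repeats.
That took 8 steps.

8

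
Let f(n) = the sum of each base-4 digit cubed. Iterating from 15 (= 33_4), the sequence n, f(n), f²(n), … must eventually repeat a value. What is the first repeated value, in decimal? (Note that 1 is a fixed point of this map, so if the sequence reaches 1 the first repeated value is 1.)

15 = (3,3)_4 → 3³ + 3³ = 27 + 27 = 54
54 = (3,1,2)_4 → 3³ + 1³ + 2³ = 27 + 1 + 8 = 36
36 = (2,1,0)_4 → 2³ + 1³ + 0³ = 8 + 1 + 0 = 9
9 = (2,1)_4 → 2³ + 1³ = 8 + 1 = 9  — 9 already appeared earlier.

9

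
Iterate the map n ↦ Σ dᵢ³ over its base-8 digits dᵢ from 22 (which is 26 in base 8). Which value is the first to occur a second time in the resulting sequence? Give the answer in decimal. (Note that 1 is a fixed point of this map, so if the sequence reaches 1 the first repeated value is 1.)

22 = (2,6)_8 → 224
224 = (3,4,0)_8 → 91
91 = (1,3,3)_8 → 55
55 = (6,7)_8 → 559
559 = (1,0,5,7)_8 → 469
469 = (7,2,5)_8 → 476
476 = (7,3,4)_8 → 434
434 = (6,6,2)_8 → 440
440 = (6,7,0)_8 → 559  — 559 already appeared earlier.

559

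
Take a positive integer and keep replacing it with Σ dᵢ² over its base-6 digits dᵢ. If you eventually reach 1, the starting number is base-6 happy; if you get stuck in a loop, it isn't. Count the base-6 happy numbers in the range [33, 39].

1

33: 33 → 34 → 41 → 26 → 20 → 13 → 5 → 25 → 17 → 29 → 41  (repeats 41)
34: 34 → 41 → 26 → 20 → 13 → 5 → 25 → 17 → 29 → 41  (repeats 41)
35: 35 → 50 → 9 → 10 → 17 → 29 → 41 → 26 → 20 → 13 → 5 → 25 → 17  (repeats 17)
36: 36 → 1  (reaches 1)
37: 37 → 2 → 4 → 16 → 20 → 13 → 5 → 25 → 17 → 29 → 41 → 26 → 20  (repeats 20)
38: 38 → 5 → 25 → 17 → 29 → 41 → 26 → 20 → 13 → 5  (repeats 5)
39: 39 → 10 → 17 → 29 → 41 → 26 → 20 → 13 → 5 → 25 → 17  (repeats 17)
base-6 happy: 36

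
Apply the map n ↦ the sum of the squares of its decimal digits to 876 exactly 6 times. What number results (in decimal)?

876 → 8² + 7² + 6² = 149
149 → 1² + 4² + 9² = 98
98 → 9² + 8² = 145
145 → 1² + 4² + 5² = 42
42 → 4² + 2² = 20
20 → 2² + 0² = 4

4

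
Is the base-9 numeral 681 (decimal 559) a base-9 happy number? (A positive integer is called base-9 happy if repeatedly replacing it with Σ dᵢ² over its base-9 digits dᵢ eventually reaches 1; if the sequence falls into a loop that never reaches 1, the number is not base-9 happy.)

base-9 happy

559 = (6,8,1)_9 → 6² + 8² + 1² = 36 + 64 + 1 = 101
101 = (1,2,2)_9 → 1² + 2² + 2² = 1 + 4 + 4 = 9
9 = (1,0)_9 → 1² + 0² = 1 + 0 = 1  — reached 1.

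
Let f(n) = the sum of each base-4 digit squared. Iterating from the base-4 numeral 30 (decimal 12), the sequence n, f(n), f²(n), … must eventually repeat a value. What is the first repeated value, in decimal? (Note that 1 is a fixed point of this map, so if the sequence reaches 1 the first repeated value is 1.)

1

12 = (3,0)_4 → 3² + 0² = 9 + 0 = 9
9 = (2,1)_4 → 2² + 1² = 4 + 1 = 5
5 = (1,1)_4 → 1² + 1² = 1 + 1 = 2
2 = (2)_4 → 2² = 4
4 = (1,0)_4 → 1² + 0² = 1 + 0 = 1  — reached the fixed point 1.
1 → 1, so 1 is the first repeated value.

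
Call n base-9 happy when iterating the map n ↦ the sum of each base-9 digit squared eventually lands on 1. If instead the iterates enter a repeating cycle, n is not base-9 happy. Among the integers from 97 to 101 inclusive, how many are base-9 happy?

1

97: 97 → 51 → 61 → 85 → 17 → 65 → 53 → 89 → 65  — not base-9 happy
98: 98 → 66 → 58 → 52 → 74 → 68 → 74  — not base-9 happy
99: 99 → 5 → 25 → 53 → 89 → 65 → 53  — not base-9 happy
100: 100 → 6 → 36 → 16 → 50 → 50  — not base-9 happy
101: 101 → 9 → 1  — base-9 happy
base-9 happy: 101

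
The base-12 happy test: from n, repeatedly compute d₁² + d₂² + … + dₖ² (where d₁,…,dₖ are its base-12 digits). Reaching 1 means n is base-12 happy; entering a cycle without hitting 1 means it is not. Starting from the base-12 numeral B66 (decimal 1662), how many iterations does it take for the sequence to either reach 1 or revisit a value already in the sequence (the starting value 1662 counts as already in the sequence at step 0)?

7

1662 = (11,6,6)_12 → 193
193 = (1,4,1)_12 → 18
18 = (1,6)_12 → 37
37 = (3,1)_12 → 10
10 = (10)_12 → 100
100 = (8,4)_12 → 80
80 = (6,8)_12 → 100  — 100 repeats.
That took 7 steps.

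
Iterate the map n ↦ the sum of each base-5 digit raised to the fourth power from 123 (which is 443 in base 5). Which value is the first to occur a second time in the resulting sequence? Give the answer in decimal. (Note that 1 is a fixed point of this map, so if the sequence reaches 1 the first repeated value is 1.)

123 = (4,4,3)_5 → 4⁴ + 4⁴ + 3⁴ = 256 + 256 + 81 = 593
593 = (4,3,3,3)_5 → 4⁴ + 3⁴ + 3⁴ + 3⁴ = 256 + 81 + 81 + 81 = 499
499 = (3,4,4,4)_5 → 3⁴ + 4⁴ + 4⁴ + 4⁴ = 81 + 256 + 256 + 256 = 849
849 = (1,1,3,4,4)_5 → 1⁴ + 1⁴ + 3⁴ + 4⁴ + 4⁴ = 1 + 1 + 81 + 256 + 256 = 595
595 = (4,3,4,0)_5 → 4⁴ + 3⁴ + 4⁴ + 0⁴ = 256 + 81 + 256 + 0 = 593  — 593 already appeared earlier.

593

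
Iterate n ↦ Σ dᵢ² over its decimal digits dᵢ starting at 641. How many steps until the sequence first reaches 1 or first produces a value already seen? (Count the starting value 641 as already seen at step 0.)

14

641 → 6² + 4² + 1² = 53
53 → 5² + 3² = 34
34 → 3² + 4² = 25
25 → 2² + 5² = 29
29 → 2² + 9² = 85
85 → 8² + 5² = 89
89 → 8² + 9² = 145
145 → 1² + 4² + 5² = 42
42 → 4² + 2² = 20
20 → 2² + 0² = 4
4 → 4² = 16
16 → 1² + 6² = 37
37 → 3² + 7² = 58
58 → 5² + 8² = 89  — 89 repeats.
That took 14 steps.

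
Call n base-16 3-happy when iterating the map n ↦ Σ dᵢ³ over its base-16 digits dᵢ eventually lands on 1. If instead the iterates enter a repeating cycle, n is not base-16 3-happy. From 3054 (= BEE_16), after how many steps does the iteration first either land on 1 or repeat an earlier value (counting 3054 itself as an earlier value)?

12

3054 = (11,14,14)_16 → 11³ + 14³ + 14³ = 6819
6819 = (1,10,10,3)_16 → 1³ + 10³ + 10³ + 3³ = 2028
2028 = (7,14,12)_16 → 7³ + 14³ + 12³ = 4815
4815 = (1,2,12,15)_16 → 1³ + 2³ + 12³ + 15³ = 5112
5112 = (1,3,15,8)_16 → 1³ + 3³ + 15³ + 8³ = 3915
3915 = (15,4,11)_16 → 15³ + 4³ + 11³ = 4770
4770 = (1,2,10,2)_16 → 1³ + 2³ + 10³ + 2³ = 1017
1017 = (3,15,9)_16 → 3³ + 15³ + 9³ = 4131
4131 = (1,0,2,3)_16 → 1³ + 0³ + 2³ + 3³ = 36
36 = (2,4)_16 → 2³ + 4³ = 72
72 = (4,8)_16 → 4³ + 8³ = 576
576 = (2,4,0)_16 → 2³ + 4³ + 0³ = 72  — 72 repeats.
That took 12 steps.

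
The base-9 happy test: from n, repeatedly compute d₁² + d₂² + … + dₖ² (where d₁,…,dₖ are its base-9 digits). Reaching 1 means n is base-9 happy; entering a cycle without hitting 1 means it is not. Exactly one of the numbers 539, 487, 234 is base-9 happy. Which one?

539: 539 → 125 → 81 → 1  — reaches 1 (base-9 happy)
487: 487 → 37 → 17 → 65 → 53 → 89 → 65  — repeats 65 (not base-9 happy)
234: 234 → 68 → 74 → 68  — repeats 68 (not base-9 happy)

539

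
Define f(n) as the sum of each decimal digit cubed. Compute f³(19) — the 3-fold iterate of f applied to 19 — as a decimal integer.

19 → 1³ + 9³ = 1 + 729 = 730
730 → 7³ + 3³ + 0³ = 343 + 27 + 0 = 370
370 → 3³ + 7³ + 0³ = 27 + 343 + 0 = 370

370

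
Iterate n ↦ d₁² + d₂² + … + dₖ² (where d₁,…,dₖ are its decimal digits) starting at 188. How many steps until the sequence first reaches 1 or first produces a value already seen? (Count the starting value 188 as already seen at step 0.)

188 → 1² + 8² + 8² = 1 + 64 + 64 = 129
129 → 1² + 2² + 9² = 1 + 4 + 81 = 86
86 → 8² + 6² = 64 + 36 = 100
100 → 1² + 0² + 0² = 1 + 0 + 0 = 1  — reached 1.
That took 4 steps.

4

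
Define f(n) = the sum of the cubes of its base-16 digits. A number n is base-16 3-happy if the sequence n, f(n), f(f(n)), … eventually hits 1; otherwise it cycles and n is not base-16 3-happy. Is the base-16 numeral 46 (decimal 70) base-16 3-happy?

70 = (4,6)_16 → 4³ + 6³ = 64 + 216 = 280
280 = (1,1,8)_16 → 1³ + 1³ + 8³ = 1 + 1 + 512 = 514
514 = (2,0,2)_16 → 2³ + 0³ + 2³ = 8 + 0 + 8 = 16
16 = (1,0)_16 → 1³ + 0³ = 1 + 0 = 1  — reached 1.

base-16 3-happy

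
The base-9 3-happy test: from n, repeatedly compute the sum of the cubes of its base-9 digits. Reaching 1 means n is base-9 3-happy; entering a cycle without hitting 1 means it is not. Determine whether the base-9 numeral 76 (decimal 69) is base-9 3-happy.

69 = (7,6)_9 → 7³ + 6³ = 343 + 216 = 559
559 = (6,8,1)_9 → 6³ + 8³ + 1³ = 216 + 512 + 1 = 729
729 = (1,0,0,0)_9 → 1³ + 0³ + 0³ + 0³ = 1 + 0 + 0 + 0 = 1  — reached 1.

base-9 3-happy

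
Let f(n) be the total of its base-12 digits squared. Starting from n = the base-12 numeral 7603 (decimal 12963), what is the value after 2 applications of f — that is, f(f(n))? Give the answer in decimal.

12963 = (7,6,0,3)_12 → 7² + 6² + 0² + 3² = 49 + 36 + 0 + 9 = 94
94 = (7,10)_12 → 7² + 10² = 49 + 100 = 149

149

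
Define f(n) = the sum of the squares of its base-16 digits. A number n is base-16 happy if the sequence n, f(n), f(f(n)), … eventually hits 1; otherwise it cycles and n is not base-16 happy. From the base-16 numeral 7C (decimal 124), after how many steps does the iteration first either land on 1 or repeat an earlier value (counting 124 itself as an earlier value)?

14

124 = (7,12)_16 → 7² + 12² = 193
193 = (12,1)_16 → 12² + 1² = 145
145 = (9,1)_16 → 9² + 1² = 82
82 = (5,2)_16 → 5² + 2² = 29
29 = (1,13)_16 → 1² + 13² = 170
170 = (10,10)_16 → 10² + 10² = 200
200 = (12,8)_16 → 12² + 8² = 208
208 = (13,0)_16 → 13² + 0² = 169
169 = (10,9)_16 → 10² + 9² = 181
181 = (11,5)_16 → 11² + 5² = 146
146 = (9,2)_16 → 9² + 2² = 85
85 = (5,5)_16 → 5² + 5² = 50
50 = (3,2)_16 → 3² + 2² = 13
13 = (13)_16 → 13² = 169  — 169 repeats.
That took 14 steps.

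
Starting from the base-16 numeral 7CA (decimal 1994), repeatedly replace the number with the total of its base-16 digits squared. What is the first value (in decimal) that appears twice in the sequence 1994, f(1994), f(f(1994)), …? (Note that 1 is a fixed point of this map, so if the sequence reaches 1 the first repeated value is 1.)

1994 = (7,12,10)_16 → 7² + 12² + 10² = 49 + 144 + 100 = 293
293 = (1,2,5)_16 → 1² + 2² + 5² = 1 + 4 + 25 = 30
30 = (1,14)_16 → 1² + 14² = 1 + 196 = 197
197 = (12,5)_16 → 12² + 5² = 144 + 25 = 169
169 = (10,9)_16 → 10² + 9² = 100 + 81 = 181
181 = (11,5)_16 → 11² + 5² = 121 + 25 = 146
146 = (9,2)_16 → 9² + 2² = 81 + 4 = 85
85 = (5,5)_16 → 5² + 5² = 25 + 25 = 50
50 = (3,2)_16 → 3² + 2² = 9 + 4 = 13
13 = (13)_16 → 13² = 169  — 169 already appeared earlier.

169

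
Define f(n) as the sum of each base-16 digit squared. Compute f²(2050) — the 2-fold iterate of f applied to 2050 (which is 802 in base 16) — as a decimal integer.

2050 = (8,0,2)_16 → 8² + 0² + 2² = 64 + 0 + 4 = 68
68 = (4,4)_16 → 4² + 4² = 16 + 16 = 32

32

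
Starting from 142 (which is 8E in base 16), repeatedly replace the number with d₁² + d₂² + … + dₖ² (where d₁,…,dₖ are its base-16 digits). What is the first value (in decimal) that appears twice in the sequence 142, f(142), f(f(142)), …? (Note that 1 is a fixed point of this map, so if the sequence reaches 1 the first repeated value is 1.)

142 = (8,14)_16 → 8² + 14² = 64 + 196 = 260
260 = (1,0,4)_16 → 1² + 0² + 4² = 1 + 0 + 16 = 17
17 = (1,1)_16 → 1² + 1² = 1 + 1 = 2
2 = (2)_16 → 2² = 4
4 = (4)_16 → 4² = 16
16 = (1,0)_16 → 1² + 0² = 1 + 0 = 1  — reached the fixed point 1.
1 → 1, so 1 is the first repeated value.

1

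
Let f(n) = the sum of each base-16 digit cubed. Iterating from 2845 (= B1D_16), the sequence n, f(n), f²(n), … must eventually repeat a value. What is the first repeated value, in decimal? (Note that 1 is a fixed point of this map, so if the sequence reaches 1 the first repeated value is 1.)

2845 = (11,1,13)_16 → 11³ + 1³ + 13³ = 1331 + 1 + 2197 = 3529
3529 = (13,12,9)_16 → 13³ + 12³ + 9³ = 2197 + 1728 + 729 = 4654
4654 = (1,2,2,14)_16 → 1³ + 2³ + 2³ + 14³ = 1 + 8 + 8 + 2744 = 2761
2761 = (10,12,9)_16 → 10³ + 12³ + 9³ = 1000 + 1728 + 729 = 3457
3457 = (13,8,1)_16 → 13³ + 8³ + 1³ = 2197 + 512 + 1 = 2710
2710 = (10,9,6)_16 → 10³ + 9³ + 6³ = 1000 + 729 + 216 = 1945
1945 = (7,9,9)_16 → 7³ + 9³ + 9³ = 343 + 729 + 729 = 1801
1801 = (7,0,9)_16 → 7³ + 0³ + 9³ = 343 + 0 + 729 = 1072
1072 = (4,3,0)_16 → 4³ + 3³ + 0³ = 64 + 27 + 0 = 91
91 = (5,11)_16 → 5³ + 11³ = 125 + 1331 = 1456
1456 = (5,11,0)_16 → 5³ + 11³ + 0³ = 125 + 1331 + 0 = 1456  — 1456 already appeared earlier.

1456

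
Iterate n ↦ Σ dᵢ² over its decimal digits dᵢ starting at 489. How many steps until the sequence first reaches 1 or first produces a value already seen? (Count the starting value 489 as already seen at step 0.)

12

489 → 4² + 8² + 9² = 16 + 64 + 81 = 161
161 → 1² + 6² + 1² = 1 + 36 + 1 = 38
38 → 3² + 8² = 9 + 64 = 73
73 → 7² + 3² = 49 + 9 = 58
58 → 5² + 8² = 25 + 64 = 89
89 → 8² + 9² = 64 + 81 = 145
145 → 1² + 4² + 5² = 1 + 16 + 25 = 42
42 → 4² + 2² = 16 + 4 = 20
20 → 2² + 0² = 4 + 0 = 4
4 → 4² = 16
16 → 1² + 6² = 1 + 36 = 37
37 → 3² + 7² = 9 + 49 = 58  — 58 repeats.
That took 12 steps.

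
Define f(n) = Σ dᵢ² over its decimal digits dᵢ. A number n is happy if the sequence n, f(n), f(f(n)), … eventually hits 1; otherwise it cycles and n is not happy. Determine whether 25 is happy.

not happy

25 → 2² + 5² = 4 + 25 = 29
29 → 2² + 9² = 4 + 81 = 85
85 → 8² + 5² = 64 + 25 = 89
89 → 8² + 9² = 64 + 81 = 145
145 → 1² + 4² + 5² = 1 + 16 + 25 = 42
42 → 4² + 2² = 16 + 4 = 20
20 → 2² + 0² = 4 + 0 = 4
4 → 4² = 16
16 → 1² + 6² = 1 + 36 = 37
37 → 3² + 7² = 9 + 49 = 58
58 → 5² + 8² = 25 + 64 = 89  — 89 already seen; the sequence cycles without reaching 1.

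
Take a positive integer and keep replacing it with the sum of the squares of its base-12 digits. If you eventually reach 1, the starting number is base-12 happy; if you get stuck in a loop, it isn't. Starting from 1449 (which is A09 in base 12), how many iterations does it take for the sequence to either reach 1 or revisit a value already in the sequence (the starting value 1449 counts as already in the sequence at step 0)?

1449 = (10,0,9)_12 → 10² + 0² + 9² = 181
181 = (1,3,1)_12 → 1² + 3² + 1² = 11
11 = (11)_12 → 11² = 121
121 = (10,1)_12 → 10² + 1² = 101
101 = (8,5)_12 → 8² + 5² = 89
89 = (7,5)_12 → 7² + 5² = 74
74 = (6,2)_12 → 6² + 2² = 40
40 = (3,4)_12 → 3² + 4² = 25
25 = (2,1)_12 → 2² + 1² = 5
5 = (5)_12 → 5² = 25  — 25 repeats.
That took 10 steps.

10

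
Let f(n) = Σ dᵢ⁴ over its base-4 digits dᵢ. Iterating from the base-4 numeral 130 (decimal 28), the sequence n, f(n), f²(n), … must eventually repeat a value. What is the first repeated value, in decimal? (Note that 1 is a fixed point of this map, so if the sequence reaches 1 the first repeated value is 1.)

1

28 = (1,3,0)_4 → 82
82 = (1,1,0,2)_4 → 18
18 = (1,0,2)_4 → 17
17 = (1,0,1)_4 → 2
2 = (2)_4 → 16
16 = (1,0,0)_4 → 1  — reached the fixed point 1.
1 → 1, so 1 is the first repeated value.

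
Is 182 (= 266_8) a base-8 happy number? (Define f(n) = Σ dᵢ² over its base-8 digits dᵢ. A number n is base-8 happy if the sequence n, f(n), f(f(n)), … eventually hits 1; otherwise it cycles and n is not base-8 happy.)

base-8 happy

182 = (2,6,6)_8 → 2² + 6² + 6² = 76
76 = (1,1,4)_8 → 1² + 1² + 4² = 18
18 = (2,2)_8 → 2² + 2² = 8
8 = (1,0)_8 → 1² + 0² = 1  — reached 1.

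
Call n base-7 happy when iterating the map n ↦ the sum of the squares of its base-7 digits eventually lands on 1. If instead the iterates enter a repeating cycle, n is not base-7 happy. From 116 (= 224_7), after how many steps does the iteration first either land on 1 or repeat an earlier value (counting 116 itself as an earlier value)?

10

116 = (2,2,4)_7 → 2² + 2² + 4² = 24
24 = (3,3)_7 → 3² + 3² = 18
18 = (2,4)_7 → 2² + 4² = 20
20 = (2,6)_7 → 2² + 6² = 40
40 = (5,5)_7 → 5² + 5² = 50
50 = (1,0,1)_7 → 1² + 0² + 1² = 2
2 = (2)_7 → 2² = 4
4 = (4)_7 → 4² = 16
16 = (2,2)_7 → 2² + 2² = 8
8 = (1,1)_7 → 1² + 1² = 2  — 2 repeats.
That took 10 steps.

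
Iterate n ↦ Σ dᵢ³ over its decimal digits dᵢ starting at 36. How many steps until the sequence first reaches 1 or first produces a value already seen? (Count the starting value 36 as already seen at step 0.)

7

36 → 3³ + 6³ = 27 + 216 = 243
243 → 2³ + 4³ + 3³ = 8 + 64 + 27 = 99
99 → 9³ + 9³ = 729 + 729 = 1458
1458 → 1³ + 4³ + 5³ + 8³ = 1 + 64 + 125 + 512 = 702
702 → 7³ + 0³ + 2³ = 343 + 0 + 8 = 351
351 → 3³ + 5³ + 1³ = 27 + 125 + 1 = 153
153 → 1³ + 5³ + 3³ = 1 + 125 + 27 = 153  — 153 repeats.
That took 7 steps.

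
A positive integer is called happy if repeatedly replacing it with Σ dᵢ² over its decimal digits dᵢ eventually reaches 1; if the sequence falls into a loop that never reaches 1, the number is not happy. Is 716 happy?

happy

716 → 7² + 1² + 6² = 49 + 1 + 36 = 86
86 → 8² + 6² = 64 + 36 = 100
100 → 1² + 0² + 0² = 1 + 0 + 0 = 1  — reached 1.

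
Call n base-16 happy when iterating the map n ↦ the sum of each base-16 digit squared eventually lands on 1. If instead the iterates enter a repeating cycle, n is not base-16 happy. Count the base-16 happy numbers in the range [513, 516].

2

513: 513 → 5 → 25 → 82 → 29 → 170 → 200 → 208 → 169 → 181 → 146 → 85 → 50 → 13 → 169  — not base-16 happy
514: 514 → 8 → 64 → 16 → 1  — base-16 happy
515: 515 → 13 → 169 → 181 → 146 → 85 → 50 → 13  — not base-16 happy
516: 516 → 20 → 17 → 2 → 4 → 16 → 1  — base-16 happy
base-16 happy: 514, 516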